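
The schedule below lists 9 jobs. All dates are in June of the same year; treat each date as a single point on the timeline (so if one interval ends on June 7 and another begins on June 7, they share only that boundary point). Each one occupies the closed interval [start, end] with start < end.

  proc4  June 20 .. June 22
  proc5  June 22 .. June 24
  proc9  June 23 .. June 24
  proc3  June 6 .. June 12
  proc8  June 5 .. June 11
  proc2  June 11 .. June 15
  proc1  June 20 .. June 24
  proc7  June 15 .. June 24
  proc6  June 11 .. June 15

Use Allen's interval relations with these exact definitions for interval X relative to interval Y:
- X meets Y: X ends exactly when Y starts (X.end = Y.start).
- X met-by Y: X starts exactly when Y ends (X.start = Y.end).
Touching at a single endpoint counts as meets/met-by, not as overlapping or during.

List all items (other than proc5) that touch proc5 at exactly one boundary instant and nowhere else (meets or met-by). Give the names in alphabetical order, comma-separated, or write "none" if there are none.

Target proc5 = [June 22, June 24].
proc1 [June 20, June 24] → finished-by → no.
proc2 [June 11, June 15] → before → no.
proc3 [June 6, June 12] → before → no.
proc4 [June 20, June 22] → meets → yes.
proc6 [June 11, June 15] → before → no.
proc7 [June 15, June 24] → finished-by → no.
proc8 [June 5, June 11] → before → no.
proc9 [June 23, June 24] → finishes → no.
Result: proc4.

proc4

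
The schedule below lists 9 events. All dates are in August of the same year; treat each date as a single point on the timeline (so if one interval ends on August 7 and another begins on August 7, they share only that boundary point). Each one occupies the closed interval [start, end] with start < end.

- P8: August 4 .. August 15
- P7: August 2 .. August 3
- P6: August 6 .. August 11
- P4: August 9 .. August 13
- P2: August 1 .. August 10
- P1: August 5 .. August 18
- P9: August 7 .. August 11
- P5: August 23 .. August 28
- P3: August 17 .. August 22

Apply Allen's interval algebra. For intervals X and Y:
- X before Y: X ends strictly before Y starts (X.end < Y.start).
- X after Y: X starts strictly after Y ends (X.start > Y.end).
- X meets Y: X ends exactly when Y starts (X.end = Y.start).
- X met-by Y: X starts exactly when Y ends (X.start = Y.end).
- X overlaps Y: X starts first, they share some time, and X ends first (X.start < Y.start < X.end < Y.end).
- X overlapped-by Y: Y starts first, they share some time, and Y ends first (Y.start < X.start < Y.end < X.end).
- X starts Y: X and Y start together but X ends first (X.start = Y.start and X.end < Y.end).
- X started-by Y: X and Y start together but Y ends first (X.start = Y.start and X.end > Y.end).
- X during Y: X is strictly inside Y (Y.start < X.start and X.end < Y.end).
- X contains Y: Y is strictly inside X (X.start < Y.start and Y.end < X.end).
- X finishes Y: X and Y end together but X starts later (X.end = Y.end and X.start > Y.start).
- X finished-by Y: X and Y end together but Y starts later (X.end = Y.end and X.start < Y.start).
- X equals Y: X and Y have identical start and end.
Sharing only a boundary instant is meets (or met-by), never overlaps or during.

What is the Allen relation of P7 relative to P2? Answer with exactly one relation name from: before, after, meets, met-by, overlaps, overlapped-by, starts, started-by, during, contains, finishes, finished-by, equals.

P7 = [August 2, August 3]; P2 = [August 1, August 10].
Compare endpoints: P7.start > P2.start, P7.start < P2.end, P7.end > P2.start, P7.end < P2.end.
That pattern is 'during'.

during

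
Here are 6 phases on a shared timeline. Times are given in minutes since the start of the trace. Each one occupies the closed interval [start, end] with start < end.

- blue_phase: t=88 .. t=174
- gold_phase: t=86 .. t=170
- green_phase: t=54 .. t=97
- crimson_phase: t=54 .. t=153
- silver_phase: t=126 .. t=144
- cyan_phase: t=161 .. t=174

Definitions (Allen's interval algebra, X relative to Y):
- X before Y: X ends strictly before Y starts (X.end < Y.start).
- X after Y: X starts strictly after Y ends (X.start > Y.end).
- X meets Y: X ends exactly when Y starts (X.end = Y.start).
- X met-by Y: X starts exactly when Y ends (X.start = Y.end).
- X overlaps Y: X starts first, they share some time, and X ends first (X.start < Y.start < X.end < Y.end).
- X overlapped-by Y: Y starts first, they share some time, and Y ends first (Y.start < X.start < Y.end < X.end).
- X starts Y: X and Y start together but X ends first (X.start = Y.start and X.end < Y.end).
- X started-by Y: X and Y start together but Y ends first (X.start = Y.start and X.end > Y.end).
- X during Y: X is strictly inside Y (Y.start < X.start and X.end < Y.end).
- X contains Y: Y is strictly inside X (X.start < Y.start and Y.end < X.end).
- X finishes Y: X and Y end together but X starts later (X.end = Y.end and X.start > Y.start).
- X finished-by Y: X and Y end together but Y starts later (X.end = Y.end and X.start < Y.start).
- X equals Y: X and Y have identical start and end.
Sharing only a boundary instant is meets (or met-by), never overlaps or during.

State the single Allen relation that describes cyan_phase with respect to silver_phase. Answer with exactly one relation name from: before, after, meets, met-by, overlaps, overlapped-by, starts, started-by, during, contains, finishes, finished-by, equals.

after

cyan_phase = [t=161, t=174]; silver_phase = [t=126, t=144].
Compare endpoints: cyan_phase.start > silver_phase.start, cyan_phase.start > silver_phase.end, cyan_phase.end > silver_phase.start, cyan_phase.end > silver_phase.end.
That pattern is 'after'.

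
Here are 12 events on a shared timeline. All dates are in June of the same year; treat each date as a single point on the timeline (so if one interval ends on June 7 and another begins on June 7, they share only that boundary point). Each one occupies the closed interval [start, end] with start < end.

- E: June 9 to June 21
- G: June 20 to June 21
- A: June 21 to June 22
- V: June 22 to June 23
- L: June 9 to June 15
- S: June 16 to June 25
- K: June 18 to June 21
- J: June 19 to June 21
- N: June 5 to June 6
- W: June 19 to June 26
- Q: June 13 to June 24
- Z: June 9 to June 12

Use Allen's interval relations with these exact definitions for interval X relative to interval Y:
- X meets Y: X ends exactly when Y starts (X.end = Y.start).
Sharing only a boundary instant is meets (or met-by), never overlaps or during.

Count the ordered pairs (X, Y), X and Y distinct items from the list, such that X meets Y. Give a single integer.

Checking all 132 ordered pairs for relation 'meets'; matching pairs in alphabetical order:
(A, V): A meets V ✓
(E, A): E meets A ✓
(G, A): G meets A ✓
(J, A): J meets A ✓
(K, A): K meets A ✓
Count: 5.

5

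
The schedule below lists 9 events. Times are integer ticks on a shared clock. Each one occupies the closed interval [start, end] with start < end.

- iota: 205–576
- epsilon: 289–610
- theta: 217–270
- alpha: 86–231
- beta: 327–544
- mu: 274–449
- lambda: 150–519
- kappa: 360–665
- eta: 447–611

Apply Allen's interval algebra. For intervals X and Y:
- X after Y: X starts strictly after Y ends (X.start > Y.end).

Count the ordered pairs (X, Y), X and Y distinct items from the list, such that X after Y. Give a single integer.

10

Checking all 72 ordered pairs for relation 'after'; matching pairs in alphabetical order:
(beta, alpha): beta after alpha ✓
(beta, theta): beta after theta ✓
(epsilon, alpha): epsilon after alpha ✓
(epsilon, theta): epsilon after theta ✓
(eta, alpha): eta after alpha ✓
(eta, theta): eta after theta ✓
(kappa, alpha): kappa after alpha ✓
(kappa, theta): kappa after theta ✓
(mu, alpha): mu after alpha ✓
(mu, theta): mu after theta ✓
Count: 10.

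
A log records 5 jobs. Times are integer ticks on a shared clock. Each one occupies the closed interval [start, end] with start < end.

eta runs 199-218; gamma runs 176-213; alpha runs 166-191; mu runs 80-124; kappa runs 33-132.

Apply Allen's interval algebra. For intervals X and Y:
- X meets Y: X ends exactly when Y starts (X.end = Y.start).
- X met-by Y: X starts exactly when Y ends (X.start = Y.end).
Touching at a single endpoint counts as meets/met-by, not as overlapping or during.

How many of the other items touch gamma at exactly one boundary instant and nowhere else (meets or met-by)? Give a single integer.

Target gamma = [176, 213].
alpha [166, 191] → overlaps → no.
eta [199, 218] → overlapped-by → no.
kappa [33, 132] → before → no.
mu [80, 124] → before → no.
Total: 0.

0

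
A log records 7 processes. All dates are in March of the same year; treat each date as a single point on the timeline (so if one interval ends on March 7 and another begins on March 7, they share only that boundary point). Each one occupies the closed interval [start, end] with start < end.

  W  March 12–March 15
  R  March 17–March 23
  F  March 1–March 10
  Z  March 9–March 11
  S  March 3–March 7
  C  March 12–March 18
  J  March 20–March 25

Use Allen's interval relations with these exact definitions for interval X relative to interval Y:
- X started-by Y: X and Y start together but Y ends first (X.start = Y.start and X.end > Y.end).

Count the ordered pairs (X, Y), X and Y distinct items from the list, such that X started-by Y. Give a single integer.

1

Checking all 42 ordered pairs for relation 'started-by'; matching pairs in alphabetical order:
(C, W): C started-by W ✓
Count: 1.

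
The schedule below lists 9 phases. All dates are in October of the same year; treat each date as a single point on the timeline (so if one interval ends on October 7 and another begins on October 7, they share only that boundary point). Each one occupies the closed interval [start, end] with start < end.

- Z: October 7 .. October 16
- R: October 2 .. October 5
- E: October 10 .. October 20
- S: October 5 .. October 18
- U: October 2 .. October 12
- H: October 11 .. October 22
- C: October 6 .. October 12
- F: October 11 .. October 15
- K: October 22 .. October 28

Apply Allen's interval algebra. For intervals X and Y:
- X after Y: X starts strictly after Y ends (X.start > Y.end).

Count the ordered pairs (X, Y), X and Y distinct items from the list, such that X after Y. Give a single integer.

Checking all 72 ordered pairs for relation 'after'; matching pairs in alphabetical order:
(C, R): C after R ✓
(E, R): E after R ✓
(F, R): F after R ✓
(H, R): H after R ✓
(K, C): K after C ✓
(K, E): K after E ✓
(K, F): K after F ✓
(K, R): K after R ✓
(K, S): K after S ✓
(K, U): K after U ✓
(K, Z): K after Z ✓
(Z, R): Z after R ✓
Count: 12.

12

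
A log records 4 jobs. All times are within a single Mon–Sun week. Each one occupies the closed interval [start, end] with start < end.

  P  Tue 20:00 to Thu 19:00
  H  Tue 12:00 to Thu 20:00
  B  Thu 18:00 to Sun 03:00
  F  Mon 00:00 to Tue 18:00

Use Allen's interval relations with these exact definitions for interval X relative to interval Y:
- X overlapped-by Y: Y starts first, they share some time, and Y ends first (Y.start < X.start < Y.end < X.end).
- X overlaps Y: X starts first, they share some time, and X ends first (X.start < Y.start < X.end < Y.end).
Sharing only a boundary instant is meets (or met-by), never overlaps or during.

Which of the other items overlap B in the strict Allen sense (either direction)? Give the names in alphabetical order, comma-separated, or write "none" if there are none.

H, P

Target B = [Thu 18:00, Sun 03:00].
F [Mon 00:00, Tue 18:00] → before → no.
H [Tue 12:00, Thu 20:00] → overlaps → yes.
P [Tue 20:00, Thu 19:00] → overlaps → yes.
Result: H, P.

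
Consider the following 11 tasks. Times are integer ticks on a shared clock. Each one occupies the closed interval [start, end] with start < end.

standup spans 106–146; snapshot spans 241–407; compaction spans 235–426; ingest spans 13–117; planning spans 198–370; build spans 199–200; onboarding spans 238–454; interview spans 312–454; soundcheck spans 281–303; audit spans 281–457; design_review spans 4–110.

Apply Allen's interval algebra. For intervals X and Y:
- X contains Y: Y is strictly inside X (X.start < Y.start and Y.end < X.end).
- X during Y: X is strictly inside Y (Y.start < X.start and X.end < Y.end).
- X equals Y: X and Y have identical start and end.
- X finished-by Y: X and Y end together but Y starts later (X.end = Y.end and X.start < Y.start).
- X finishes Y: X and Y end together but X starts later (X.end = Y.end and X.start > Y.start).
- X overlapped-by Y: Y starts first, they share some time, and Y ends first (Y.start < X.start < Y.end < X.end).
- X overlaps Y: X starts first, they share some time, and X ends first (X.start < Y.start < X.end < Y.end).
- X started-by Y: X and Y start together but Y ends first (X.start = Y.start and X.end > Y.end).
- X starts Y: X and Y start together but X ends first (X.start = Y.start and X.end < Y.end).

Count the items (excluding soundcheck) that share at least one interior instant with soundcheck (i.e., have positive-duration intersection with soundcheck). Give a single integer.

Target soundcheck = [281, 303].
audit [281, 457] → started-by → counts.
build [199, 200] → before → no.
compaction [235, 426] → contains → counts.
design_review [4, 110] → before → no.
ingest [13, 117] → before → no.
interview [312, 454] → after → no.
onboarding [238, 454] → contains → counts.
planning [198, 370] → contains → counts.
snapshot [241, 407] → contains → counts.
standup [106, 146] → before → no.
Total: 5.

5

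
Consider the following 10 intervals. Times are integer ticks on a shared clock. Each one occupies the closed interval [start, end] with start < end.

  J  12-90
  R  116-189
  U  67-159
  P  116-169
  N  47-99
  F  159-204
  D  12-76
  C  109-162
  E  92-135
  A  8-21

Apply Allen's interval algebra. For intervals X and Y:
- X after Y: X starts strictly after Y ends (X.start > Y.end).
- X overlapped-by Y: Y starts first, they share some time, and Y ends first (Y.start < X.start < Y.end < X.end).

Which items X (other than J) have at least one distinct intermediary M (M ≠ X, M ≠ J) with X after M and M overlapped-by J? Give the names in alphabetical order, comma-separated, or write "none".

Target J = [12, 90].
Intermediaries M with M overlapped-by J: N, U.
Via N — items with X after N: C, F, P, R.
Via U — items with X after U: none.
Union: C, F, P, R.

C, F, P, R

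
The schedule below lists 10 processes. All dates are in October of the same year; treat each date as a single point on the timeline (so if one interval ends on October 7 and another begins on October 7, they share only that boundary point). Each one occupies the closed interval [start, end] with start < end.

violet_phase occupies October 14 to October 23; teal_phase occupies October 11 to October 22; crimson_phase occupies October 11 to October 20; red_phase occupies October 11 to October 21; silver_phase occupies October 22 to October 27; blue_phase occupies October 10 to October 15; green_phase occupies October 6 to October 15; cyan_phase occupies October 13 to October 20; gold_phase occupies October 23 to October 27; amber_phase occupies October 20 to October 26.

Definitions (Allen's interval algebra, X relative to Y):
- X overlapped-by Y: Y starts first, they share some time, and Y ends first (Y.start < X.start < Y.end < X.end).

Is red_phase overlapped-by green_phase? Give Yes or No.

Yes

red_phase = [October 11, October 21], green_phase = [October 6, October 15].
Actual relation of red_phase to green_phase: overlapped-by.
Asked whether 'overlapped-by' holds → Yes.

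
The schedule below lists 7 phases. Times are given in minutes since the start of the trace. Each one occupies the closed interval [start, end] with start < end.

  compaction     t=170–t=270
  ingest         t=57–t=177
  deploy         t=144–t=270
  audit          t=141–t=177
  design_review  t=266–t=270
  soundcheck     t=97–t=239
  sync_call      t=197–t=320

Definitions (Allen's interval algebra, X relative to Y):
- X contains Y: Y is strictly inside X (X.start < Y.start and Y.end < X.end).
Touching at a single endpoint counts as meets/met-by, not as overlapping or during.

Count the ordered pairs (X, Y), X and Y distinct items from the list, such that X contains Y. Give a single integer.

2

Checking all 42 ordered pairs for relation 'contains'; matching pairs in alphabetical order:
(soundcheck, audit): soundcheck contains audit ✓
(sync_call, design_review): sync_call contains design_review ✓
Count: 2.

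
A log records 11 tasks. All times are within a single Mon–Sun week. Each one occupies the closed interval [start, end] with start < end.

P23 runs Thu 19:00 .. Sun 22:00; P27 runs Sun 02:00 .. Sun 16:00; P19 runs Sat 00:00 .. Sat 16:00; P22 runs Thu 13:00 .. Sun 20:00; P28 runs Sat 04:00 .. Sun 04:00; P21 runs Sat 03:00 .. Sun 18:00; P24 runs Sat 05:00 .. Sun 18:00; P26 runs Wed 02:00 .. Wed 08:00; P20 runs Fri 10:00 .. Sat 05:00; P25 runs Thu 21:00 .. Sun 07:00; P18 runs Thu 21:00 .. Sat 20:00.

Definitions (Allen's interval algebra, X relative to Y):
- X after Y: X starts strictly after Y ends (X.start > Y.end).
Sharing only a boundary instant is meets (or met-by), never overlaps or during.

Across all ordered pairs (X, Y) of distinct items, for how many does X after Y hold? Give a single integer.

13

Checking all 110 ordered pairs for relation 'after'; matching pairs in alphabetical order:
(P18, P26): P18 after P26 ✓
(P19, P26): P19 after P26 ✓
(P20, P26): P20 after P26 ✓
(P21, P26): P21 after P26 ✓
(P22, P26): P22 after P26 ✓
(P23, P26): P23 after P26 ✓
(P24, P26): P24 after P26 ✓
(P25, P26): P25 after P26 ✓
(P27, P18): P27 after P18 ✓
(P27, P19): P27 after P19 ✓
(P27, P20): P27 after P20 ✓
(P27, P26): P27 after P26 ✓
(P28, P26): P28 after P26 ✓
Count: 13.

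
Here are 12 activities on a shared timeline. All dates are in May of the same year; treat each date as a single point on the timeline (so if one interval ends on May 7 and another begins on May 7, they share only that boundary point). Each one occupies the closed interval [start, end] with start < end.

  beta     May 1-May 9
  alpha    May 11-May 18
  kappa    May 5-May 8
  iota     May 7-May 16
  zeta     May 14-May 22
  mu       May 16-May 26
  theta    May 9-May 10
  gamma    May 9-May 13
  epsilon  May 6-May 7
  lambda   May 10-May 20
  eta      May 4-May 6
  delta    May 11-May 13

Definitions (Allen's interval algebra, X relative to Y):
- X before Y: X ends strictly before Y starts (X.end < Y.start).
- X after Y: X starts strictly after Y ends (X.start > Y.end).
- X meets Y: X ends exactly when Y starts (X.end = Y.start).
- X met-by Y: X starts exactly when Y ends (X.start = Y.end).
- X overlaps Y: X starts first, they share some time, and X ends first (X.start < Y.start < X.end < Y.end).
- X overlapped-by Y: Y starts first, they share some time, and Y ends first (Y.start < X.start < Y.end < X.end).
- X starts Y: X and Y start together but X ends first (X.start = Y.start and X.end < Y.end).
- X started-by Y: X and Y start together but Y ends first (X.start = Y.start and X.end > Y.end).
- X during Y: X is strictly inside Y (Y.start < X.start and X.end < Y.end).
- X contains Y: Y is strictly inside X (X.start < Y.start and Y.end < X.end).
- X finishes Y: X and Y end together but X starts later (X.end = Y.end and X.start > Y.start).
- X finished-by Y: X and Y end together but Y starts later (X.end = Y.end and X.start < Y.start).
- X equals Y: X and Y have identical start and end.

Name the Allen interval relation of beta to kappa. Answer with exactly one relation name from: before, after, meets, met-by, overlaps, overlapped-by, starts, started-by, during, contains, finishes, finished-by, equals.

beta = [May 1, May 9]; kappa = [May 5, May 8].
Compare endpoints: beta.start < kappa.start, beta.start < kappa.end, beta.end > kappa.start, beta.end > kappa.end.
That pattern is 'contains'.

contains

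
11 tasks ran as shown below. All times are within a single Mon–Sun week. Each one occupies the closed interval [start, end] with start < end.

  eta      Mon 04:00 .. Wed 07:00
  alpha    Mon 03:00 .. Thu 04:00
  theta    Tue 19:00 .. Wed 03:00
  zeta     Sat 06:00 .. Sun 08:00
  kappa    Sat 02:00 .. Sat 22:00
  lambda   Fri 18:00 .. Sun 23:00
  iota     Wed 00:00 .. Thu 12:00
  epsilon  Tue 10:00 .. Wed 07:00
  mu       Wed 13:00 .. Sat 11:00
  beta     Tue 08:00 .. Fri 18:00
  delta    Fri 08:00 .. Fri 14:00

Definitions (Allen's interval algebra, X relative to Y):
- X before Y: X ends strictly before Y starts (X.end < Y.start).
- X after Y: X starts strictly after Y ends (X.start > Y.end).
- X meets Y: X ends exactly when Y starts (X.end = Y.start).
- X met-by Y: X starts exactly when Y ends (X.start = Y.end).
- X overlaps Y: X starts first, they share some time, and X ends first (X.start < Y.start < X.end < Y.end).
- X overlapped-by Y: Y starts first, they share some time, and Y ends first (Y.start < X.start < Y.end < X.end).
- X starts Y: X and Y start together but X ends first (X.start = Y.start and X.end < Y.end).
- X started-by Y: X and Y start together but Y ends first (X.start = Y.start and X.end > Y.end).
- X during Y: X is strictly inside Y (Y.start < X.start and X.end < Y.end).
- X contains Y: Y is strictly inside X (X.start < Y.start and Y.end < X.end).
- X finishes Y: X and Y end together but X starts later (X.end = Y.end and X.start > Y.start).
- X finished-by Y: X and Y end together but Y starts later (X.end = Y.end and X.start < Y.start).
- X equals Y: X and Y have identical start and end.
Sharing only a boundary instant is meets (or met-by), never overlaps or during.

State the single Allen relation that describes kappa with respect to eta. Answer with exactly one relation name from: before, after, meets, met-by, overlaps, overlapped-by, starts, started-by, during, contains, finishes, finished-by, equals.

kappa = [Sat 02:00, Sat 22:00]; eta = [Mon 04:00, Wed 07:00].
Compare endpoints: kappa.start > eta.start, kappa.start > eta.end, kappa.end > eta.start, kappa.end > eta.end.
That pattern is 'after'.

after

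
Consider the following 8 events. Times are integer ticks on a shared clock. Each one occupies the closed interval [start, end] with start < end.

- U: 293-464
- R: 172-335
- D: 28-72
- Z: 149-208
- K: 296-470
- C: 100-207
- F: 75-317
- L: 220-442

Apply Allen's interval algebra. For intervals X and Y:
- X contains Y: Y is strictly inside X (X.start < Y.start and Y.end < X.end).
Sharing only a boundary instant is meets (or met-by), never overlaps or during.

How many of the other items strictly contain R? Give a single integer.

Target R = [172, 335].
C [100, 207] → overlaps → no.
D [28, 72] → before → no.
F [75, 317] → overlaps → no.
K [296, 470] → overlapped-by → no.
L [220, 442] → overlapped-by → no.
U [293, 464] → overlapped-by → no.
Z [149, 208] → overlaps → no.
Total: 0.

0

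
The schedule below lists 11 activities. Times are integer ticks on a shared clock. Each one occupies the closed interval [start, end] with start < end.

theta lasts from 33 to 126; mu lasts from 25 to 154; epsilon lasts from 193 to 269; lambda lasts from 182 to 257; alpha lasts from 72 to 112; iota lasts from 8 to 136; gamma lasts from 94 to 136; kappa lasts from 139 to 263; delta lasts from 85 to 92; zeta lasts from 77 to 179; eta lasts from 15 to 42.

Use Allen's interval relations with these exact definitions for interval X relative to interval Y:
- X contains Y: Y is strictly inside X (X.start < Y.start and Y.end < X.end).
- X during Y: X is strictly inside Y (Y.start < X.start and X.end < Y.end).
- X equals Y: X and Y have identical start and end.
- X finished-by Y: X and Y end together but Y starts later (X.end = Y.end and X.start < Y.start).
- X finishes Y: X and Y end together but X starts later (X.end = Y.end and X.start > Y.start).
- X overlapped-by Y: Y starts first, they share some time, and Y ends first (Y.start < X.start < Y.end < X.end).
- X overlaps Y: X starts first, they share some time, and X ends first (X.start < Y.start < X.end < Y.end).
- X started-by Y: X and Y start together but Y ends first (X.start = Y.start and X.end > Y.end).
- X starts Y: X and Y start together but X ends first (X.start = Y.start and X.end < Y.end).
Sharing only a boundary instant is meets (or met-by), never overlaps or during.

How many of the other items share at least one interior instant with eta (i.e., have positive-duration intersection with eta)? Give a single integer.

3

Target eta = [15, 42].
alpha [72, 112] → after → no.
delta [85, 92] → after → no.
epsilon [193, 269] → after → no.
gamma [94, 136] → after → no.
iota [8, 136] → contains → counts.
kappa [139, 263] → after → no.
lambda [182, 257] → after → no.
mu [25, 154] → overlapped-by → counts.
theta [33, 126] → overlapped-by → counts.
zeta [77, 179] → after → no.
Total: 3.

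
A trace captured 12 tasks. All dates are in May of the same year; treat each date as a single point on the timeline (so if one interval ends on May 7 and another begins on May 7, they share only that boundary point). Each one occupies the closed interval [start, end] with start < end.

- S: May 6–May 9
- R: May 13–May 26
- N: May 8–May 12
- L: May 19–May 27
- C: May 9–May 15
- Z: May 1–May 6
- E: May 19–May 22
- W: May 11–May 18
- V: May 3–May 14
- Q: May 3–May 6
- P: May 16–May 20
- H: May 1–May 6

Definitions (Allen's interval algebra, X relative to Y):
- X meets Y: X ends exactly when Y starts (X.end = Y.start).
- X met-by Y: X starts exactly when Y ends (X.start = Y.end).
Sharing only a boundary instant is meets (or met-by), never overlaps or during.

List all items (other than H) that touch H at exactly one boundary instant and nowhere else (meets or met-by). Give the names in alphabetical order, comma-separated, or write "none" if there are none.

S

Target H = [May 1, May 6].
C [May 9, May 15] → after → no.
E [May 19, May 22] → after → no.
L [May 19, May 27] → after → no.
N [May 8, May 12] → after → no.
P [May 16, May 20] → after → no.
Q [May 3, May 6] → finishes → no.
R [May 13, May 26] → after → no.
S [May 6, May 9] → met-by → yes.
V [May 3, May 14] → overlapped-by → no.
W [May 11, May 18] → after → no.
Z [May 1, May 6] → equals → no.
Result: S.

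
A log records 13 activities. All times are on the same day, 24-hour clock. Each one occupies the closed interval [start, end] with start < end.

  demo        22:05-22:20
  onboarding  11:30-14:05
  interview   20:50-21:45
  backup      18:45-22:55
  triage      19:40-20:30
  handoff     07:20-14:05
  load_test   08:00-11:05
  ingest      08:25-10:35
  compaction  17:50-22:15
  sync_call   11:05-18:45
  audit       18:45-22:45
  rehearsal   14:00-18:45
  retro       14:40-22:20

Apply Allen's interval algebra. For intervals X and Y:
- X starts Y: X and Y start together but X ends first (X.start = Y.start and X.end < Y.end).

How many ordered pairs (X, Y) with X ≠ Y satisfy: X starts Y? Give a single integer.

Checking all 156 ordered pairs for relation 'starts'; matching pairs in alphabetical order:
(audit, backup): audit starts backup ✓
Count: 1.

1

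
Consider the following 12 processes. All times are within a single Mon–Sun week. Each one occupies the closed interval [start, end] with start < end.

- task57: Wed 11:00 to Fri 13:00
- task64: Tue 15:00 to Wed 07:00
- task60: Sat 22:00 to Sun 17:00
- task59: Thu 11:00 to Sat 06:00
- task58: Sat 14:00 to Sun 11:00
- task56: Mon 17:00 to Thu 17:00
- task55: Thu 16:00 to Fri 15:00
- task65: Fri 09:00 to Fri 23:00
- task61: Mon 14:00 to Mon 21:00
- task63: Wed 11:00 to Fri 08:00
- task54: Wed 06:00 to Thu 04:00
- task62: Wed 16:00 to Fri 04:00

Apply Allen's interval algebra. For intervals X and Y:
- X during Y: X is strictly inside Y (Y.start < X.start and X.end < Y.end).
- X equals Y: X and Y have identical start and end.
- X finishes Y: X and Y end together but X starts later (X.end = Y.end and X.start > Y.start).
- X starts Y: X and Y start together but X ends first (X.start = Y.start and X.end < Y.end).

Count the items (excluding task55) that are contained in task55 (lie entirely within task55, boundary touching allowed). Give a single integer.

0

Target task55 = [Thu 16:00, Fri 15:00].
task54 [Wed 06:00, Thu 04:00] → before → no.
task56 [Mon 17:00, Thu 17:00] → overlaps → no.
task57 [Wed 11:00, Fri 13:00] → overlaps → no.
task58 [Sat 14:00, Sun 11:00] → after → no.
task59 [Thu 11:00, Sat 06:00] → contains → no.
task60 [Sat 22:00, Sun 17:00] → after → no.
task61 [Mon 14:00, Mon 21:00] → before → no.
task62 [Wed 16:00, Fri 04:00] → overlaps → no.
task63 [Wed 11:00, Fri 08:00] → overlaps → no.
task64 [Tue 15:00, Wed 07:00] → before → no.
task65 [Fri 09:00, Fri 23:00] → overlapped-by → no.
Total: 0.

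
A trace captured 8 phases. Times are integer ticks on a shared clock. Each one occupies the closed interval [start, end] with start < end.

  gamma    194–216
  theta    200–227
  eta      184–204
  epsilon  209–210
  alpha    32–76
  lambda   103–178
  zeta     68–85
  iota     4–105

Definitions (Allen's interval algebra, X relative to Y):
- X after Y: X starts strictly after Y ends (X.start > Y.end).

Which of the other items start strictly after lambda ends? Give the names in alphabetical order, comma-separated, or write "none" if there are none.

Target lambda = [103, 178].
alpha [32, 76] → before → no.
epsilon [209, 210] → after → yes.
eta [184, 204] → after → yes.
gamma [194, 216] → after → yes.
iota [4, 105] → overlaps → no.
theta [200, 227] → after → yes.
zeta [68, 85] → before → no.
Result: epsilon, eta, gamma, theta.

epsilon, eta, gamma, theta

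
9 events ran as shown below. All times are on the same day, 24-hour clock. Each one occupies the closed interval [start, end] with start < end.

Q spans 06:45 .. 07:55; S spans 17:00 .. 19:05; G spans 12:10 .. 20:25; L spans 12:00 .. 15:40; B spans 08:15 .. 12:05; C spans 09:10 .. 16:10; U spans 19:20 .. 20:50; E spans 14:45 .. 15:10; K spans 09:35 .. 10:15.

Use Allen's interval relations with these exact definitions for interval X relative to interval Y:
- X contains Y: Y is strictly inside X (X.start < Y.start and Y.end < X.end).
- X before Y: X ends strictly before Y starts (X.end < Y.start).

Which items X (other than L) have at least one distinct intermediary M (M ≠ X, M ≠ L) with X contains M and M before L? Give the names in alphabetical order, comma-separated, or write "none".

B, C

Target L = [12:00, 15:40].
Intermediaries M with M before L: K, Q.
Via K — items with X contains K: B, C.
Via Q — items with X contains Q: none.
Union: B, C.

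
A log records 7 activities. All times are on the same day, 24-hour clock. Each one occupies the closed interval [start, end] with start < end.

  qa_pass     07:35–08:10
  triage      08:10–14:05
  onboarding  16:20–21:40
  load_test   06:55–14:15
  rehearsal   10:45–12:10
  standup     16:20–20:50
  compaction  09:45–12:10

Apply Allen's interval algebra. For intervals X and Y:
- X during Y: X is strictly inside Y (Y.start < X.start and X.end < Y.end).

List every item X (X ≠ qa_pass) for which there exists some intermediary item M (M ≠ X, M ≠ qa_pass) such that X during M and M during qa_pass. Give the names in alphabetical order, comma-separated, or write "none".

Target qa_pass = [07:35, 08:10].
Intermediaries M with M during qa_pass: none.
Union: none.

none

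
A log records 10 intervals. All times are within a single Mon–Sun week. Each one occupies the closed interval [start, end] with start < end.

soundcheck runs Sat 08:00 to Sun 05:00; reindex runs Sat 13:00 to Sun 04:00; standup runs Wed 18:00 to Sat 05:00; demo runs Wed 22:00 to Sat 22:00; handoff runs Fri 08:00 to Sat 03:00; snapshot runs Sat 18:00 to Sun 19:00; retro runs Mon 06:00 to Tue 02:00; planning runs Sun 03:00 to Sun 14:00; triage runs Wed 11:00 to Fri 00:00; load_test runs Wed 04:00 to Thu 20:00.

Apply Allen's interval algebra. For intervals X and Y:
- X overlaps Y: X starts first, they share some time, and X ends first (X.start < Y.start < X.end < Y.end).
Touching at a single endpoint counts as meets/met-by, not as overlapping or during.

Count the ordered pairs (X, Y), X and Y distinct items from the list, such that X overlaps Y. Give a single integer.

13

Checking all 90 ordered pairs for relation 'overlaps'; matching pairs in alphabetical order:
(demo, reindex): demo overlaps reindex ✓
(demo, snapshot): demo overlaps snapshot ✓
(demo, soundcheck): demo overlaps soundcheck ✓
(load_test, demo): load_test overlaps demo ✓
(load_test, standup): load_test overlaps standup ✓
(load_test, triage): load_test overlaps triage ✓
(reindex, planning): reindex overlaps planning ✓
(reindex, snapshot): reindex overlaps snapshot ✓
(soundcheck, planning): soundcheck overlaps planning ✓
(soundcheck, snapshot): soundcheck overlaps snapshot ✓
(standup, demo): standup overlaps demo ✓
(triage, demo): triage overlaps demo ✓
(triage, standup): triage overlaps standup ✓
Count: 13.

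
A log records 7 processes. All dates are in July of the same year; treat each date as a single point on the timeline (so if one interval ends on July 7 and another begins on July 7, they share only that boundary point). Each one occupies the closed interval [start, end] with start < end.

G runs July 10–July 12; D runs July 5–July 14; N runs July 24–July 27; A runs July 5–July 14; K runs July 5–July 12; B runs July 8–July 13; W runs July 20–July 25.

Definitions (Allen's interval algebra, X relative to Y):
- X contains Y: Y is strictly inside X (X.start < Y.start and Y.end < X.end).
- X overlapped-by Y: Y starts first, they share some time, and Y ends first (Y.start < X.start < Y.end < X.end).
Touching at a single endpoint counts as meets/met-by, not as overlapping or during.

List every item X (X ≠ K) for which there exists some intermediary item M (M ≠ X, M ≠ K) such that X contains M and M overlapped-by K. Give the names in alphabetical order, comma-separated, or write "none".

Target K = [July 5, July 12].
Intermediaries M with M overlapped-by K: B.
Via B — items with X contains B: A, D.
Union: A, D.

A, D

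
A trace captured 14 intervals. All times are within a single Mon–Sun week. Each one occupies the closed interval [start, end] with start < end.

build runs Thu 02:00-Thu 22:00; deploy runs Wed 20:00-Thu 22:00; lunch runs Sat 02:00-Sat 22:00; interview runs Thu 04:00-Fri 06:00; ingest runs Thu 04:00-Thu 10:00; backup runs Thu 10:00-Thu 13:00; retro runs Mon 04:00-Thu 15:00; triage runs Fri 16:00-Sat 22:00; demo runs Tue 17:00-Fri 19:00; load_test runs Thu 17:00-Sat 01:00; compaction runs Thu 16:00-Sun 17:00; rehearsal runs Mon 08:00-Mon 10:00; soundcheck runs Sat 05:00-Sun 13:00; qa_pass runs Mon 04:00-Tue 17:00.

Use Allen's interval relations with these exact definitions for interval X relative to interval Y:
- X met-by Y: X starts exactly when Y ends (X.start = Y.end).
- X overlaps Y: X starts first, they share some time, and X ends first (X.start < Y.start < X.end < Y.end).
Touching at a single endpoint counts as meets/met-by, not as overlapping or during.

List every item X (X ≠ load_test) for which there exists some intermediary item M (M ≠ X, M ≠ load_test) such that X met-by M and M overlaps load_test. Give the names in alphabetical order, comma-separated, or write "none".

Target load_test = [Thu 17:00, Sat 01:00].
Intermediaries M with M overlaps load_test: build, demo, deploy, interview.
Via build — items with X met-by build: none.
Via demo — items with X met-by demo: none.
Via deploy — items with X met-by deploy: none.
Via interview — items with X met-by interview: none.
Union: none.

none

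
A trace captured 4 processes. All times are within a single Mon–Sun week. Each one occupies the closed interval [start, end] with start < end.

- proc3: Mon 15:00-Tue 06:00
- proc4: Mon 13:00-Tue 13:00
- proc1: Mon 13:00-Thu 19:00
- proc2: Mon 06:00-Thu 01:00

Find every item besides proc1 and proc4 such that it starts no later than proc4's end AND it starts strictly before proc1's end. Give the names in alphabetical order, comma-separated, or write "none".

proc2, proc3

Conditions: its start is no later than proc4's end (X.start <= Tue 13:00) AND its start is strictly before proc1's end (X.start < Thu 19:00).
proc2: start Mon 06:00 <= Tue 13:00? ✓; start Mon 06:00 < Thu 19:00? ✓ → yes.
proc3: start Mon 15:00 <= Tue 13:00? ✓; start Mon 15:00 < Thu 19:00? ✓ → yes.
Result: proc2, proc3.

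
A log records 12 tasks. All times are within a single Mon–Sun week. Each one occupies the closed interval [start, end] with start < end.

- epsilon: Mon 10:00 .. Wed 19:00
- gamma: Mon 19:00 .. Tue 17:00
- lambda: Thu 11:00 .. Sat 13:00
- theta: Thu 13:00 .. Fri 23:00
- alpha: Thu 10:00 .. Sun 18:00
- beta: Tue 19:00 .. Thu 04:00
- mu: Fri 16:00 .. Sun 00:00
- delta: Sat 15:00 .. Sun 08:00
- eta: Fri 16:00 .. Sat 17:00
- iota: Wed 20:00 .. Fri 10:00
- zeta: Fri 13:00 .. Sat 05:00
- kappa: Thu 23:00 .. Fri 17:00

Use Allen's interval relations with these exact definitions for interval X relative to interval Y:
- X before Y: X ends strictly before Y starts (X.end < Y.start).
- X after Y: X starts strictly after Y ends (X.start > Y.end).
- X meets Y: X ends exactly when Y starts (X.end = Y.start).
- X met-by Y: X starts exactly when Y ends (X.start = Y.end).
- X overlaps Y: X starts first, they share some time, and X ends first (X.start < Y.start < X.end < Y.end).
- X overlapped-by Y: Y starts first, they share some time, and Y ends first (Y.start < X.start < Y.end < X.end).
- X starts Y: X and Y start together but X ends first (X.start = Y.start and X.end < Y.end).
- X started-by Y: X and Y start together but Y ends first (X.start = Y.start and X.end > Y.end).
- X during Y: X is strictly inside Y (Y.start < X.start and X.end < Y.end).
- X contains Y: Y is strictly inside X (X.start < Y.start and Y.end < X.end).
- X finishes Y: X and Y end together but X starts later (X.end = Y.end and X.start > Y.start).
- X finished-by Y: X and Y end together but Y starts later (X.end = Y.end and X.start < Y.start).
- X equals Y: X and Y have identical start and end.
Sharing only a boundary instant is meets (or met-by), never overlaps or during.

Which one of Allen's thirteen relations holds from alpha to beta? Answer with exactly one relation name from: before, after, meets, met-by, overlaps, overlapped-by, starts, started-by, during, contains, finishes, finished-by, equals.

alpha = [Thu 10:00, Sun 18:00]; beta = [Tue 19:00, Thu 04:00].
Compare endpoints: alpha.start > beta.start, alpha.start > beta.end, alpha.end > beta.start, alpha.end > beta.end.
That pattern is 'after'.

after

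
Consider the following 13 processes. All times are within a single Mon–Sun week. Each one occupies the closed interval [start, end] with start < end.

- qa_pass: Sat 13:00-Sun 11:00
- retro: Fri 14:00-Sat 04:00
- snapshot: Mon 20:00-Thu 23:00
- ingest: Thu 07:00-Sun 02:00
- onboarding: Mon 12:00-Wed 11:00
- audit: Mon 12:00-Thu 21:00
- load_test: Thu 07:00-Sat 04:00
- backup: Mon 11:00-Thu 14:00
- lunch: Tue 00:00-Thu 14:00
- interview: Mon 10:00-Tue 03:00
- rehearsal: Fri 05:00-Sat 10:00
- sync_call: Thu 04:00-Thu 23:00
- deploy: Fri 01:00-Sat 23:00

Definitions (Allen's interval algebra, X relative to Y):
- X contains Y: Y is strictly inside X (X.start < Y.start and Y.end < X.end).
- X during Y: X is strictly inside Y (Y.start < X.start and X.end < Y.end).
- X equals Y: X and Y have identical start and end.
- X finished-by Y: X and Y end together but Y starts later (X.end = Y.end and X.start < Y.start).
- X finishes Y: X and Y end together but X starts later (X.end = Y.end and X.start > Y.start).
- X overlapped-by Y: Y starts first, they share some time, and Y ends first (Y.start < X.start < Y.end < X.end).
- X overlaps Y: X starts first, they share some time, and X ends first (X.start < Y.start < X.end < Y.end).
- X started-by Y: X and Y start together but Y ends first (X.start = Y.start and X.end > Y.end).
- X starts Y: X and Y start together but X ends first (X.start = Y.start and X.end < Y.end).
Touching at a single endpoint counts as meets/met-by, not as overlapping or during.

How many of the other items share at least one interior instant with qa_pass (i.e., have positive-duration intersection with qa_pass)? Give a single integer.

Target qa_pass = [Sat 13:00, Sun 11:00].
audit [Mon 12:00, Thu 21:00] → before → no.
backup [Mon 11:00, Thu 14:00] → before → no.
deploy [Fri 01:00, Sat 23:00] → overlaps → counts.
ingest [Thu 07:00, Sun 02:00] → overlaps → counts.
interview [Mon 10:00, Tue 03:00] → before → no.
load_test [Thu 07:00, Sat 04:00] → before → no.
lunch [Tue 00:00, Thu 14:00] → before → no.
onboarding [Mon 12:00, Wed 11:00] → before → no.
rehearsal [Fri 05:00, Sat 10:00] → before → no.
retro [Fri 14:00, Sat 04:00] → before → no.
snapshot [Mon 20:00, Thu 23:00] → before → no.
sync_call [Thu 04:00, Thu 23:00] → before → no.
Total: 2.

2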